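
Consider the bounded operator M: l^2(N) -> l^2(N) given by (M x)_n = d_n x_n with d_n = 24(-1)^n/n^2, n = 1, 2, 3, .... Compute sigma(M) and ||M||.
sigma(M) = {24(-1)^n/n^2 : n ≥ 1} ∪ {0}; ||M|| = 24

A bounded diagonal operator on l^2 with diagonal entries d_n has spectrum equal to the closure of {d_n : n ≥ 1}: every d_n is an eigenvalue (with eigenvector e_n), so {d_n} ⊂ sigma(M); the spectrum is closed, so its closure is too; and for lambda not in the closure, (M - lambda I) has bounded inverse (the diagonal entries 1/(d_n - lambda) are bounded). For our sequence d_n = 24(-1)^n/n^2, n = 1, 2, 3, ...:
  - {d_n} = {24(-1)^n/n^2 : n ≥ 1}; the only limit point is 0
  - closure = {24(-1)^n/n^2 : n ≥ 1} ∪ {0}
For the norm: a diagonal operator has ||M|| = sup_n |d_n|. Here |d_n| = 24/n^2 is decreasing, so sup_n |d_n| = |d_1| = 24. So ||M|| = 24.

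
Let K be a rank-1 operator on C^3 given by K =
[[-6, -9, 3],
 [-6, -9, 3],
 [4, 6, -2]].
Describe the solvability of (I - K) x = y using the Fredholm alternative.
(I - K) is invertible (det(I - K) = 18 ≠ 0), so for every y in C^3 the equation (I - K) x = y has a unique solution.

K has rank 1, so it is an outer product K = u v^T: every row of K is a multiple of one row vector. Reading off the entries, u = (3, 3, -2) and v = (-2, -3, 1) (row i of K equals u_i·v^T). A rank-one matrix u v^T satisfies K u = u (v·u) and kills the (2)-dimensional subspace v^⊥, so its characteristic polynomial is lambda^2 (lambda - v·u) with v·u = tr K = -17. Hence the eigenvalues of I - K are 1 (multiplicity 2) and 1 - (-17) = 18, so det(I - K) = 18. (Direct check: I - K =
[[7, 9, -3],
 [6, 10, -3],
 [-4, -6, 3]]
has determinant 18.) The finite-dimensional Fredholm alternative says: either (I - K) is invertible, or ker(I - K) ≠ {0} and then range(I - K) = ker((I - K)^*)^⊥, with dim ker(I - K) = dim ker((I - K)^*). Since det(I - K) ≠ 0, 1 is not an eigenvalue of K and ker(I - K) = {0}, so we are in the first case: for every y there is a unique x = (I - K)^(-1) y. Explicitly, by the Sherman–Morrison formula, (I - u v^T)^(-1) = I + u v^T/(1 - v·u), i.e. (I - K)^(-1) = I + K/(18).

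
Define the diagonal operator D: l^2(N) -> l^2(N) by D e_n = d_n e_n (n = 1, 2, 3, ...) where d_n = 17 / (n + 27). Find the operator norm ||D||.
||D|| = 17/28 (attained at n = 1)

For D diagonal, ||D|| = sup_n |d_n| = sup_n 17/(n + 27). This is positive and strictly decreasing in n, so the supremum is attained at n = 1: d_1 = 17/(1 + 27) = 17/28. Hence ||D|| = 17/28.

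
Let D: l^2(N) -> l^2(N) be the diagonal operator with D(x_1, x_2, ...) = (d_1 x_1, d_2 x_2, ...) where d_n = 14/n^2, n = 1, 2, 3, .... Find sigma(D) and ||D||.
sigma(D) = {14/n^2 : n ≥ 1} ∪ {0}; ||D|| = 14

A bounded diagonal operator on l^2 with diagonal entries d_n has spectrum equal to the closure of {d_n : n ≥ 1}: every d_n is an eigenvalue (with eigenvector e_n), so {d_n} ⊂ sigma(D); the spectrum is closed, so its closure is too; and for lambda not in the closure, (D - lambda I) has bounded inverse (the diagonal entries 1/(d_n - lambda) are bounded). For our sequence d_n = 14/n^2, n = 1, 2, 3, ...:
  - {d_n} = {14/n^2 : n ≥ 1}; the only limit point is 0
  - closure = {14/n^2 : n ≥ 1} ∪ {0}
For the norm: a diagonal operator has ||D|| = sup_n |d_n|. Here d_n = 14/n^2 is positive and decreasing, so sup_n |d_n| = d_1 = 14. So ||D|| = 14.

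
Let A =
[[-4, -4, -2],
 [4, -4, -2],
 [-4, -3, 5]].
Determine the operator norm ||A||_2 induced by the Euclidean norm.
||A||_2 ≈ 8.0973 (= sqrt(largest eigenvalue of A^T A))

||A||_2 = sigma_max(A) = sqrt(lambda_max(A^T A)). Form the symmetric matrix M = A^T A =
[[48, 12, -20],
 [12, 41, 1],
 [-20, 1, 33]].
Its characteristic polynomial (trace, sum of principal 2x2 minors, determinant of M give the coefficients) is
  p(λ) = det(λ I - M) = λ^3 - 122λ^2 + 4360λ - 43264.
No integer candidate from the rational root theorem (±divisors of 43264) is a root, so the roots are irrational. The cubic discriminant is Δ = 863944960 > 0, so there are three distinct real roots. p(16) = -640 and p(17) = 511 have opposite signs, so a root lies in (16, 17); Newton's method refines it to λ ≈ 16.5404. p(39) = 533 and p(40) = -64 have opposite signs, so a root lies in (39, 40); Newton's method refines it to λ ≈ 39.8933. p(65) = -689 and p(66) = 560 have opposite signs, so a root lies in (65, 66); Newton's method refines it to λ ≈ 65.5663. Check (Vieta): the three roots sum to 122, matching tr M = 122.
So the eigenvalues of A^T A are ≈ 16.5404, 39.8933, 65.5663 (all ≥ 0, as they must be for A^T A). The largest is λ_max ≈ 65.5663, hence ||A||_2 = sqrt(λ_max) ≈ 8.0973.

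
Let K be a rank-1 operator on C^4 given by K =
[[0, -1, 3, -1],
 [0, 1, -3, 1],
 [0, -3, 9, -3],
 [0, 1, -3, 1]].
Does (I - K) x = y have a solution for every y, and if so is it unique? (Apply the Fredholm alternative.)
(I - K) is invertible (det(I - K) = -10 ≠ 0), so for every y in C^4 the equation (I - K) x = y has a unique solution.

K has rank 1, so it is an outer product K = u v^T: every row of K is a multiple of one row vector. Reading off the entries, u = (-1, 1, -3, 1) and v = (0, 1, -3, 1) (row i of K equals u_i·v^T). A rank-one matrix u v^T satisfies K u = u (v·u) and kills the (3)-dimensional subspace v^⊥, so its characteristic polynomial is lambda^3 (lambda - v·u) with v·u = tr K = 11. Hence the eigenvalues of I - K are 1 (multiplicity 3) and 1 - (11) = -10, so det(I - K) = -10. (Direct check: I - K =
[[1, 1, -3, 1],
 [0, 0, 3, -1],
 [0, 3, -8, 3],
 [0, -1, 3, 0]]
has determinant -10.) The finite-dimensional Fredholm alternative says: either (I - K) is invertible, or ker(I - K) ≠ {0} and then range(I - K) = ker((I - K)^*)^⊥, with dim ker(I - K) = dim ker((I - K)^*). Since det(I - K) ≠ 0, 1 is not an eigenvalue of K and ker(I - K) = {0}, so we are in the first case: for every y there is a unique x = (I - K)^(-1) y. Explicitly, by the Sherman–Morrison formula, (I - u v^T)^(-1) = I + u v^T/(1 - v·u), i.e. (I - K)^(-1) = I + K/(-10).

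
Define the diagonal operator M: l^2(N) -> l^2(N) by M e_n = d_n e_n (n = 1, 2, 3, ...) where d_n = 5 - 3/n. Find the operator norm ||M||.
||M|| = 5

For a diagonal operator on l^2 with entries d_n, ||M|| = sup_n |d_n|. Here d_1 = 2, d_2 = 7/2, ..., and d_n = 5 - 3/n increases monotonically toward 5. All terms lie in [2, 5), so |d_n| = d_n and the supremum is the limit 5, which is not attained by any individual d_n. Hence ||M|| = 5.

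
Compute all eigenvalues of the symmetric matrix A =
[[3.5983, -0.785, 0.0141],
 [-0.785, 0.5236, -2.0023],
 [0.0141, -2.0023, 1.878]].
sigma(A) ≈ {-1, 3, 4}

A is real symmetric, so its spectrum consists of real eigenvalues. Expanding the characteristic polynomial of the displayed matrix gives
  det(λ I - A) = p(λ) = λ^3 + (-6)λ^2 + (5)λ + (12.0011).
Solving p(λ) = 0 yields eigenvalues ≈ -1, 3, 4. (A is shown rounded to 4 decimals, so these recover the underlying integer eigenvalues to within that precision.)
Verification: the trace of A = 6 equals the sum of eigenvalues 6, and det(A) ≈ -12.0011 matches the eigenvalue product -12.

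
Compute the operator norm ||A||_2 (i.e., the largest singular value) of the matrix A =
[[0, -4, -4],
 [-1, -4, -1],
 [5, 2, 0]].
||A||_2 ≈ 7.3644 (= sqrt(largest eigenvalue of A^T A))

||A||_2 = sigma_max(A) = sqrt(lambda_max(A^T A)). Form the symmetric matrix M = A^T A =
[[26, 14, 1],
 [14, 36, 20],
 [1, 20, 17]].
Its characteristic polynomial (trace, sum of principal 2x2 minors, determinant of M give the coefficients) is
  p(λ) = det(λ I - M) = λ^3 - 79λ^2 + 1393λ - 2704.
No integer candidate from the rational root theorem (±divisors of 2704) is a root, so the roots are irrational. The cubic discriminant is Δ = 1124244509 > 0, so there are three distinct real roots. p(2) = -226 and p(3) = 791 have opposite signs, so a root lies in (2, 3); Newton's method refines it to λ ≈ 2.2105. p(22) = 354 and p(23) = -289 have opposite signs, so a root lies in (22, 23); Newton's method refines it to λ ≈ 22.5549. p(54) = -382 and p(55) = 1311 have opposite signs, so a root lies in (54, 55); Newton's method refines it to λ ≈ 54.2346. Check (Vieta): the three roots sum to 79, matching tr M = 79.
So the eigenvalues of A^T A are ≈ 2.2105, 22.5549, 54.2346 (all ≥ 0, as they must be for A^T A). The largest is λ_max ≈ 54.2346, hence ||A||_2 = sqrt(λ_max) ≈ 7.3644.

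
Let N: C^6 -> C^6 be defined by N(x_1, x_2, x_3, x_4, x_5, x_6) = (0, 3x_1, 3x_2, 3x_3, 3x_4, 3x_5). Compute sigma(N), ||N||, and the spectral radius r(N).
sigma(N) = {0}; ||N|| = 3; r(N) = 0. (N is nilpotent with N^6 = 0.)

On C^6, N is a strictly lower-triangular matrix with 3 on the subdiagonal and zeros elsewhere, so its characteristic polynomial is lambda^6 and every eigenvalue is 0: sigma(N) = {0}. For the operator norm, N e_i = 3e_{i+1} for i = 1, ..., 5 and N e_6 = 0, so the singular values of N are 3 (with multiplicity 5) and 0; hence ||N|| = 3. The spectral radius r(N) = max|lambda| = 0. Note ||N|| > r(N) — characteristic of non-normal nilpotent operators. Indeed N^6 = 0.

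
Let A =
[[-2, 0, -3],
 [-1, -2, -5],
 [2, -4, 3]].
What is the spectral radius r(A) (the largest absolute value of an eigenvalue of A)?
r(A) ≈ 4.7994

The eigenvalues of A are the roots of its characteristic polynomial. With M = A (coefficients from the trace, the sum of principal 2x2 minors, and det A):
  p(λ) = det(λ I - M) = λ^3 + λ^2 - 22λ - 28.
No integer candidate from the rational root theorem (±divisors of 28) is a root, so the roots are irrational. The cubic discriminant is Δ = 33108 > 0, so there are three distinct real roots. p(-5) = -18 and p(-4) = 12 have opposite signs, so a root lies in (-5, -4); Newton's method refines it to λ ≈ -4.5042. p(-2) = 12 and p(-1) = -6 have opposite signs, so a root lies in (-2, -1); Newton's method refines it to λ ≈ -1.2952. p(4) = -36 and p(5) = 12 have opposite signs, so a root lies in (4, 5); Newton's method refines it to λ ≈ 4.7994. Check (Vieta): the three roots sum to -1, matching tr M = -1.
Thus the eigenvalues (to 4 decimals) are -4.5042 (modulus 4.5042); -1.2952 (modulus 1.2952); 4.7994 (modulus 4.7994). The spectral radius is the largest modulus: r(A) ≈ 4.7994. (Cross-check: r(A) ≤ ||A||_2 ≈ 7.1142; equality holds whenever A is normal, though it can also hold for some non-normal A.)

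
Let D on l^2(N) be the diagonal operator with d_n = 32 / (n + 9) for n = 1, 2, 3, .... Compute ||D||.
||D|| = 16/5 (attained at n = 1)

For D diagonal, ||D|| = sup_n |d_n| = sup_n 32/(n + 9). This is positive and strictly decreasing in n, so the supremum is attained at n = 1: d_1 = 32/(1 + 9) = 16/5. Hence ||D|| = 16/5.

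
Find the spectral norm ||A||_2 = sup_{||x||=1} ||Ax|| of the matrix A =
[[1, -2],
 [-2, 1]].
||A||_2 = 3 (= sqrt(largest eigenvalue of A^T A))

||A||_2 = sigma_max(A) = sqrt(lambda_max(A^T A)). Form the symmetric matrix M = A^T A =
[[5, -4],
 [-4, 5]].
Its characteristic polynomial (trace, determinant of M give the coefficients) is
  p(λ) = det(λ I - M) = λ^2 - 10λ + 9.
For λ^2 - 10λ + 9 the discriminant is 64. It is a perfect square (8^2), so the roots are rational: λ = (10 ± 8)/2 = 9, 1.
So the eigenvalues of A^T A are ≈ 1, 9 (all ≥ 0, as they must be for A^T A). The largest is λ_max = 9, hence ||A||_2 = sqrt(λ_max) = 3.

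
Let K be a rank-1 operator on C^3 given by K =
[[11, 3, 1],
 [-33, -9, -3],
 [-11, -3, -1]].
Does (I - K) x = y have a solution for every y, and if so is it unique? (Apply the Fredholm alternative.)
(I - K) is singular (det(I - K) = 0, i.e. 1 ∈ sigma(K)). (I - K) x = y is solvable iff y ⊥ ker((I - K)^*) = span{(11, 3, 1)}, i.e. iff 11y_1 + 3y_2 + y_3 = 0. When solvable, the solutions are x = y + c·(1, -3, -1), c arbitrary (ker(I - K) = span{(1, -3, -1)}, dimension 1).

K has rank 1, so it is an outer product K = u v^T: every row of K is a multiple of one row vector. Reading off the entries, u = (1, -3, -1) and v = (11, 3, 1) (row i of K equals u_i·v^T). A rank-one matrix u v^T satisfies K u = u (v·u) and kills the (2)-dimensional subspace v^⊥, so its characteristic polynomial is lambda^2 (lambda - v·u) with v·u = tr K = 1. Hence the eigenvalues of I - K are 1 (multiplicity 2) and 1 - (1) = 0, so det(I - K) = 0. (Direct check: I - K =
[[-10, -3, -1],
 [33, 10, 3],
 [11, 3, 2]]
has determinant 0.) So 1 is an eigenvalue of K and (I - K) is not invertible. The finite-dimensional Fredholm alternative says: either (I - K) is invertible, or ker(I - K) ≠ {0} and then range(I - K) = ker((I - K)^*)^⊥, with dim ker(I - K) = dim ker((I - K)^*). We are in the second case, so we need both kernels. Kernel of I - K: (I - K) u = u - u (v·u) = u - u = 0, so ker(I - K) = span{u} = span{(1, -3, -1)} (it is exactly 1-dimensional because rank(I - K) = 2). Kernel of the adjoint: K is real, so (I - K)^* = I - K^T = I - v u^T, and (I - v u^T) v = v - v (u·v) = 0; hence ker((I - K)^*) = span{v} = span{(11, 3, 1)}. Therefore (I - K) x = y is solvable iff <y, v> = 0, i.e. iff 11y_1 + 3y_2 + y_3 = 0. When this holds, K y = u (v·y) = 0, so (I - K) y = y and x = y is a particular solution; the full solution set is the line x = y + c·u = y + c·(1, -3, -1), c ∈ C.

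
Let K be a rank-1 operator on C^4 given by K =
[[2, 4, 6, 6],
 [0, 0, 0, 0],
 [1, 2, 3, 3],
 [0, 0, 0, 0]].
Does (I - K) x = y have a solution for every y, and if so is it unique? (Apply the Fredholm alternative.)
(I - K) is invertible (det(I - K) = -4 ≠ 0), so for every y in C^4 the equation (I - K) x = y has a unique solution.

K has rank 1, so it is an outer product K = u v^T: every row of K is a multiple of one row vector. Reading off the entries, u = (-2, 0, -1, 0) and v = (-1, -2, -3, -3) (row i of K equals u_i·v^T). A rank-one matrix u v^T satisfies K u = u (v·u) and kills the (3)-dimensional subspace v^⊥, so its characteristic polynomial is lambda^3 (lambda - v·u) with v·u = tr K = 5. Hence the eigenvalues of I - K are 1 (multiplicity 3) and 1 - (5) = -4, so det(I - K) = -4. (Direct check: I - K =
[[-1, -4, -6, -6],
 [0, 1, 0, 0],
 [-1, -2, -2, -3],
 [0, 0, 0, 1]]
has determinant -4.) The finite-dimensional Fredholm alternative says: either (I - K) is invertible, or ker(I - K) ≠ {0} and then range(I - K) = ker((I - K)^*)^⊥, with dim ker(I - K) = dim ker((I - K)^*). Since det(I - K) ≠ 0, 1 is not an eigenvalue of K and ker(I - K) = {0}, so we are in the first case: for every y there is a unique x = (I - K)^(-1) y. Explicitly, by the Sherman–Morrison formula, (I - u v^T)^(-1) = I + u v^T/(1 - v·u), i.e. (I - K)^(-1) = I + K/(-4).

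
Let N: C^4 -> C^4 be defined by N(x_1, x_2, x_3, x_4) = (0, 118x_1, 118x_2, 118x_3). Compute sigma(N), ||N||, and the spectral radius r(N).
sigma(N) = {0}; ||N|| = 118; r(N) = 0. (N is nilpotent with N^4 = 0.)

On C^4, N is a strictly lower-triangular matrix with 118 on the subdiagonal and zeros elsewhere, so its characteristic polynomial is lambda^4 and every eigenvalue is 0: sigma(N) = {0}. For the operator norm, N e_i = 118e_{i+1} for i = 1, ..., 3 and N e_4 = 0, so the singular values of N are 118 (with multiplicity 3) and 0; hence ||N|| = 118. The spectral radius r(N) = max|lambda| = 0. Note ||N|| > r(N) — characteristic of non-normal nilpotent operators. Indeed N^4 = 0.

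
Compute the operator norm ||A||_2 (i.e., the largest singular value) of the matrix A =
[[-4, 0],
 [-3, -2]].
||A||_2 = sqrt((29 + sqrt(585))/2) ≈ 5.1569 (= sqrt(largest eigenvalue of A^T A))

||A||_2 = sigma_max(A) = sqrt(lambda_max(A^T A)). Form the symmetric matrix M = A^T A =
[[25, 6],
 [6, 4]].
Its characteristic polynomial (trace, determinant of M give the coefficients) is
  p(λ) = det(λ I - M) = λ^2 - 29λ + 64.
For λ^2 - 29λ + 64 the discriminant is 585. It is nonnegative but not a perfect square, so the roots are real and irrational: λ = (29 ± sqrt(585))/2 ≈ 26.5934, 2.4066.
So the eigenvalues of A^T A are ≈ 2.4066, 26.5934 (all ≥ 0, as they must be for A^T A). The largest is λ_max = (29 + sqrt(585))/2 ≈ 26.5934, hence ||A||_2 = sqrt(λ_max) = sqrt((29 + sqrt(585))/2) ≈ 5.1569.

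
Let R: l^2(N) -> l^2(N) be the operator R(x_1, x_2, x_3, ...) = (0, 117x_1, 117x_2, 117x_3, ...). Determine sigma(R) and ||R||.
sigma(R) = closed disk {z in C : |z| ≤ 117}; ||R|| = 117

Note R = 117·U where U is the unit right shift (U x)_k = x_{k-1} (with x_0 := 0); so ||R|| = 117||U|| and sigma(R) = 117·sigma(U). ||R x||^2 = sum_{k≥1} |117x_k|^2 = 13689||x||^2, so ||R|| = 117 and sigma(R) ⊂ {|z| ≤ 117}. For any |lambda| < 117, the equation (R - lambda I) x = 0 forces x_1 = 0, then 117x_k = lambda x_{k+1} ⇒ x = 0, so R has no eigenvalues. But (R - lambda I) is not surjective for |lambda| < 117: solving (R - lambda I) x = e_1 would require x_n proportional to (lambda/117)^(-n), which is not in l^2. So every |lambda| < 117 lies in the residual spectrum. The boundary |lambda| = 117 is in the approximate point spectrum (the spectrum is closed). Hence sigma(R) is the closed disk of radius 117.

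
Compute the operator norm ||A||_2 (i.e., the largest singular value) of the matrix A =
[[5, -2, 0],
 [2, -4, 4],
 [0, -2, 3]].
||A||_2 ≈ 7.6365 (= sqrt(largest eigenvalue of A^T A))

||A||_2 = sigma_max(A) = sqrt(lambda_max(A^T A)). Form the symmetric matrix M = A^T A =
[[29, -18, 8],
 [-18, 24, -22],
 [8, -22, 25]].
Its characteristic polynomial (trace, sum of principal 2x2 minors, determinant of M give the coefficients) is
  p(λ) = det(λ I - M) = λ^3 - 78λ^2 + 1149λ - 64.
No integer candidate from the rational root theorem (±divisors of 64) is a root, so the roots are irrational. The cubic discriminant is Δ = 1946107728 > 0, so there are three distinct real roots. p(0) = -64 and p(1) = 1008 have opposite signs, so a root lies in (0, 1); Newton's method refines it to λ ≈ 0.0559. p(19) = 468 and p(20) = -284 have opposite signs, so a root lies in (19, 20); Newton's method refines it to λ ≈ 19.6284. p(58) = -702 and p(59) = 1588 have opposite signs, so a root lies in (58, 59); Newton's method refines it to λ ≈ 58.3157. Check (Vieta): the three roots sum to 78, matching tr M = 78.
So the eigenvalues of A^T A are ≈ 0.0559, 19.6284, 58.3157 (all ≥ 0, as they must be for A^T A). The largest is λ_max ≈ 58.3157, hence ||A||_2 = sqrt(λ_max) ≈ 7.6365.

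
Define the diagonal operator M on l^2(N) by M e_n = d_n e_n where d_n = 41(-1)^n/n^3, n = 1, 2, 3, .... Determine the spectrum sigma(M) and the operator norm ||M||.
sigma(M) = {41(-1)^n/n^3 : n ≥ 1} ∪ {0}; ||M|| = 41

A bounded diagonal operator on l^2 with diagonal entries d_n has spectrum equal to the closure of {d_n : n ≥ 1}: every d_n is an eigenvalue (with eigenvector e_n), so {d_n} ⊂ sigma(M); the spectrum is closed, so its closure is too; and for lambda not in the closure, (M - lambda I) has bounded inverse (the diagonal entries 1/(d_n - lambda) are bounded). For our sequence d_n = 41(-1)^n/n^3, n = 1, 2, 3, ...:
  - {d_n} = {41(-1)^n/n^3 : n ≥ 1}; the only limit point is 0
  - closure = {41(-1)^n/n^3 : n ≥ 1} ∪ {0}
For the norm: a diagonal operator has ||M|| = sup_n |d_n|. Here |d_n| = 41/n^3 is decreasing, so sup_n |d_n| = |d_1| = 41. So ||M|| = 41.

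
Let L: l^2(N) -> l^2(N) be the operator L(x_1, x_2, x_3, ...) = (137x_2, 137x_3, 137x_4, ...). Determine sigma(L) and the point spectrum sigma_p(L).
sigma(L) = closed disk {z in C : |z| ≤ 137}; sigma_p(L) = open disk {z in C : |z| < 137}

Note L = 137·V where V is the unit left shift (V x)_k = x_{k+1}; so sigma(L) = 137·sigma(V) and ||L|| = 137||V||. ||L x||^2 = 18769sum_{k≥2} |x_k|^2 ≤ 18769||x||^2, with equality on {x : x_1 = 0}, so ||L|| = 137. For any lambda with |lambda| < 137, set r = lambda/137 (|r| < 1); the vector x = (1, r, r^2, ...) is in l^2 and satisfies L x = 137(r, r^2, ...) = lambda x, so lambda is an eigenvalue. On the boundary |lambda| = 137 the geometric series diverges, so no l^2 eigenvector exists, but these lambda lie in the approximate point spectrum. Hence sigma(L) is the closed disk of radius 137 and sigma_p(L) is the open disk.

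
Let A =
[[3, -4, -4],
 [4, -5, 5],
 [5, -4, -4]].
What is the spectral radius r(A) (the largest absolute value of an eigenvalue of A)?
r(A) ≈ 6.4118

The eigenvalues of A are the roots of its characteristic polynomial. With M = A (coefficients from the trace, the sum of principal 2x2 minors, and det A):
  p(λ) = det(λ I - M) = λ^3 + 6λ^2 + 49λ + 80.
No integer candidate from the rational root theorem (±divisors of 80) is a root, so the roots are irrational. The cubic discriminant is Δ = -202720 < 0, so there is one real root and a complex-conjugate pair. p(-2) = -2 and p(-1) = 36 have opposite signs, so a root lies in (-2, -1); Newton's method refines it to λ ≈ -1.946. Dividing out (λ - (-1.946)) leaves approximately λ^2 + 4.054λ + 41.111. For λ^2 + 4.054λ + 41.111 the discriminant is -148.0088. It is negative, so the remaining roots are the complex-conjugate pair λ ≈ -2.027 ± 6.0829i. Their product equals the constant term, so |λ|^2 ≈ 41.111 and |λ| ≈ 6.4118.
Thus the eigenvalues (to 4 decimals) are -1.946 (modulus 1.946); -2.027 ± 6.0829i (modulus 6.4118). The spectral radius is the largest modulus: r(A) ≈ 6.4118. (Cross-check: r(A) ≤ ||A||_2 ≈ 10.4418; equality holds whenever A is normal, though it can also hold for some non-normal A.)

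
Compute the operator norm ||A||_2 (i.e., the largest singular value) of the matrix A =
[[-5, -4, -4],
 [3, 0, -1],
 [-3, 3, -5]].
||A||_2 ≈ 8.7153 (= sqrt(largest eigenvalue of A^T A))

||A||_2 = sigma_max(A) = sqrt(lambda_max(A^T A)). Form the symmetric matrix M = A^T A =
[[43, 11, 32],
 [11, 25, 1],
 [32, 1, 42]].
Its characteristic polynomial (trace, sum of principal 2x2 minors, determinant of M give the coefficients) is
  p(λ) = det(λ I - M) = λ^3 - 110λ^2 + 2785λ - 15129.
No integer candidate from the rational root theorem (±divisors of 15129) is a root, so the roots are irrational. The cubic discriminant is Δ = 4145085393 > 0, so there are three distinct real roots. p(7) = -681 and p(8) = 623 have opposite signs, so a root lies in (7, 8); Newton's method refines it to λ ≈ 7.5055. p(26) = 497 and p(27) = -441 have opposite signs, so a root lies in (26, 27); Newton's method refines it to λ ≈ 26.5379. p(75) = -3129 and p(76) = 147 have opposite signs, so a root lies in (75, 76); Newton's method refines it to λ ≈ 75.9566. Check (Vieta): the three roots sum to 110, matching tr M = 110.
So the eigenvalues of A^T A are ≈ 7.5055, 26.5379, 75.9566 (all ≥ 0, as they must be for A^T A). The largest is λ_max ≈ 75.9566, hence ||A||_2 = sqrt(λ_max) ≈ 8.7153.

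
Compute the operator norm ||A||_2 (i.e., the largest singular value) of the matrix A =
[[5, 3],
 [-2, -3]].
||A||_2 = sqrt((47 + sqrt(1885))/2) ≈ 6.7237 (= sqrt(largest eigenvalue of A^T A))

||A||_2 = sigma_max(A) = sqrt(lambda_max(A^T A)). Form the symmetric matrix M = A^T A =
[[29, 21],
 [21, 18]].
Its characteristic polynomial (trace, determinant of M give the coefficients) is
  p(λ) = det(λ I - M) = λ^2 - 47λ + 81.
For λ^2 - 47λ + 81 the discriminant is 1885. It is nonnegative but not a perfect square, so the roots are real and irrational: λ = (47 ± sqrt(1885))/2 ≈ 45.2083, 1.7917.
So the eigenvalues of A^T A are ≈ 1.7917, 45.2083 (all ≥ 0, as they must be for A^T A). The largest is λ_max = (47 + sqrt(1885))/2 ≈ 45.2083, hence ||A||_2 = sqrt(λ_max) = sqrt((47 + sqrt(1885))/2) ≈ 6.7237.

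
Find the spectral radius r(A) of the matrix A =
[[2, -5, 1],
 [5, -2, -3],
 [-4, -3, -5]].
r(A) ≈ 6.9567

The eigenvalues of A are the roots of its characteristic polynomial. With M = A (coefficients from the trace, the sum of principal 2x2 minors, and det A):
  p(λ) = det(λ I - M) = λ^3 + 5λ^2 + 16λ + 206.
No integer candidate from the rational root theorem (±divisors of 206) is a root, so the roots are irrational. The cubic discriminant is Δ = -962116 < 0, so there is one real root and a complex-conjugate pair. p(-7) = -4 and p(-6) = 74 have opposite signs, so a root lies in (-7, -6); Newton's method refines it to λ ≈ -6.9567. Dividing out (λ - (-6.9567)) leaves approximately λ^2 - 1.9567λ + 29.6119. For λ^2 - 1.9567λ + 29.6119 the discriminant is -114.619. It is negative, so the remaining roots are the complex-conjugate pair λ ≈ 0.9783 ± 5.353i. Their product equals the constant term, so |λ|^2 ≈ 29.6119 and |λ| ≈ 5.4417.
Thus the eigenvalues (to 4 decimals) are -6.9567 (modulus 6.9567); 0.9783 ± 5.353i (modulus 5.4417). The spectral radius is the largest modulus: r(A) ≈ 6.9567. (Cross-check: r(A) ≤ ||A||_2 ≈ 7.2728; equality holds whenever A is normal, though it can also hold for some non-normal A.)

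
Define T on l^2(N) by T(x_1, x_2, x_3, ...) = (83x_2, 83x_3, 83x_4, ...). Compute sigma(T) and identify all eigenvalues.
sigma(T) = closed disk {z in C : |z| ≤ 83}; sigma_p(T) = open disk {z in C : |z| < 83}

Note T = 83·V where V is the unit left shift (V x)_k = x_{k+1}; so sigma(T) = 83·sigma(V) and ||T|| = 83||V||. ||T x||^2 = 6889sum_{k≥2} |x_k|^2 ≤ 6889||x||^2, with equality on {x : x_1 = 0}, so ||T|| = 83. For any lambda with |lambda| < 83, set r = lambda/83 (|r| < 1); the vector x = (1, r, r^2, ...) is in l^2 and satisfies T x = 83(r, r^2, ...) = lambda x, so lambda is an eigenvalue. On the boundary |lambda| = 83 the geometric series diverges, so no l^2 eigenvector exists, but these lambda lie in the approximate point spectrum. Hence sigma(T) is the closed disk of radius 83 and sigma_p(T) is the open disk.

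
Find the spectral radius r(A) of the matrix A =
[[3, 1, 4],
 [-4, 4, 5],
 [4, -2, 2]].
r(A) ≈ 6.4889

The eigenvalues of A are the roots of its characteristic polynomial. With M = A (coefficients from the trace, the sum of principal 2x2 minors, and det A):
  p(λ) = det(λ I - M) = λ^3 - 9λ^2 + 24λ - 50.
No integer candidate from the rational root theorem (±divisors of 50) is a root, so the roots are irrational. The cubic discriminant is Δ = -27540 < 0, so there is one real root and a complex-conjugate pair. p(6) = -14 and p(7) = 20 have opposite signs, so a root lies in (6, 7); Newton's method refines it to λ ≈ 6.4889. Dividing out (λ - (6.4889)) leaves approximately λ^2 - 2.5111λ + 7.7055. For λ^2 - 2.5111λ + 7.7055 the discriminant is -24.5162. It is negative, so the remaining roots are the complex-conjugate pair λ ≈ 1.2556 ± 2.4757i. Their product equals the constant term, so |λ|^2 ≈ 7.7055 and |λ| ≈ 2.7759.
Thus the eigenvalues (to 4 decimals) are 6.4889 (modulus 6.4889); 1.2556 ± 2.4757i (modulus 2.7759). The spectral radius is the largest modulus: r(A) ≈ 6.4889. (Cross-check: r(A) ≤ ||A||_2 ≈ 7.9426; equality holds whenever A is normal, though it can also hold for some non-normal A.)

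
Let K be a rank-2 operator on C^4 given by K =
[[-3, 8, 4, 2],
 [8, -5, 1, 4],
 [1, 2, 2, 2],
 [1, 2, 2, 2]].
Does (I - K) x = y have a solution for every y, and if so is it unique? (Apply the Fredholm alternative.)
(I - K) is invertible (det(I - K) = -92 ≠ 0), so for every y in C^4 the equation (I - K) x = y has a unique solution.

K has rank 2 and factors as K = U V^T = u1 v1^T + u2 v2^T with u1 = (-1, -2, -1, -1), v1 = (-3, 1, -1, -2), u2 = (3, -1, 1, 1), v2 = (-2, 3, 1, 0) (multiplying out reproduces the displayed K). The nonzero eigenvalues of U V^T coincide with those of the 2 x 2 matrix G = V^T U = [[v1·u1, v1·u2], [v2·u1, v2·u2]] = [[4, -13], [-5, -8]], and by the Sylvester determinant identity det(I_4 - U V^T) = det(I_2 - V^T U) = det([[-3, 13], [5, 9]]) = (-3)(9) - (13)(5) = -92. (Direct check: I - K =
[[4, -8, -4, -2],
 [-8, 6, -1, -4],
 [-1, -2, -1, -2],
 [-1, -2, -2, -1]]
has determinant -92.) The finite-dimensional Fredholm alternative says: either (I - K) is invertible, or ker(I - K) ≠ {0} and then range(I - K) = ker((I - K)^*)^⊥, with dim ker(I - K) = dim ker((I - K)^*). Since det(I - K) ≠ 0, 1 is not an eigenvalue of K and ker(I - K) = {0}, so we are in the first case: for every y there is a unique x = (I - K)^(-1) y. (Explicitly, by the Woodbury identity, (I - U V^T)^(-1) = I + U (I_2 - G)^(-1) V^T.)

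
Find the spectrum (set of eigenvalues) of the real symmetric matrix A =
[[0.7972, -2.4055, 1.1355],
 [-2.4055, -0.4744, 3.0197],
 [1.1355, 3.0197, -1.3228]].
sigma(A) ≈ {-5, 1, 3}

A is real symmetric, so its spectrum consists of real eigenvalues. Expanding the characteristic polynomial of the displayed matrix gives
  det(λ I - A) = p(λ) = λ^3 + (1)λ^2 + (-17)λ + (15).
Solving p(λ) = 0 yields eigenvalues ≈ -5, 1, 3. (A is shown rounded to 4 decimals, so these recover the underlying integer eigenvalues to within that precision.)
Verification: the trace of A = -1 equals the sum of eigenvalues -1, and det(A) ≈ -14.9994 matches the eigenvalue product -15.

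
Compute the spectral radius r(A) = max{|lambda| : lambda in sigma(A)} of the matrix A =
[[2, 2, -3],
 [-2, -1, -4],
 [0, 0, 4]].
r(A) = 4

The eigenvalues of A are the roots of its characteristic polynomial. With M = A (coefficients from the trace, the sum of principal 2x2 minors, and det A):
  p(λ) = det(λ I - M) = λ^3 - 5λ^2 + 6λ - 8.
By the rational root theorem any rational root is an integer divisor of 8. Testing λ = 4: p(4) = 64 - 80 + 24 - 8 = 0, so λ = 4 is a root. Dividing out (λ - 4) leaves p(λ) = (λ - 4)(λ^2 - λ + 2). For λ^2 - λ + 2 the discriminant is -7. It is negative, so the roots are the complex-conjugate pair λ = 1/2 ± (sqrt(7)/2) i ≈ 0.5 ± 1.3229i. For a conjugate pair the product of the roots equals the constant term, so |λ|^2 = 2 and |λ| = sqrt(2) ≈ 1.4142.
Thus the eigenvalues (to 4 decimals) are 0.5 ± 1.3229i (modulus 1.4142); 4 (modulus 4). The spectral radius is the largest modulus: r(A) = 4. (Cross-check: r(A) ≤ ||A||_2 ≈ 6.4185; equality holds whenever A is normal, though it can also hold for some non-normal A.)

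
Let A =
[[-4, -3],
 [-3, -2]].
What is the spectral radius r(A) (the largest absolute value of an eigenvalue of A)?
r(A) = (6 + sqrt(40))/2 ≈ 6.1623

The eigenvalues of A are the roots of its characteristic polynomial. With M = A (coefficients from the trace and determinant):
  p(λ) = det(λ I - M) = λ^2 + 6λ - 1.
For λ^2 + 6λ - 1 the discriminant is 40. It is nonnegative but not a perfect square, so the roots are real and irrational: λ = (-6 ± sqrt(40))/2 ≈ 0.1623, -6.1623.
Thus the eigenvalues (to 4 decimals) are 0.1623 (modulus 0.1623); -6.1623 (modulus 6.1623). The spectral radius is the largest modulus: r(A) = (6 + sqrt(40))/2 ≈ 6.1623. (Cross-check: r(A) ≤ ||A||_2 ≈ 6.1623; equality holds whenever A is normal, though it can also hold for some non-normal A.)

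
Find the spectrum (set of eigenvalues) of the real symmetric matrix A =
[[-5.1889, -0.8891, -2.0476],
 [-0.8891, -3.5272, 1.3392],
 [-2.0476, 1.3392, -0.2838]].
sigma(A) ≈ {-6, -4, 1}

A is real symmetric, so its spectrum consists of real eigenvalues. Expanding the characteristic polynomial of the displayed matrix gives
  det(λ I - A) = p(λ) = λ^3 + (9)λ^2 + (14)λ + (-24).
Solving p(λ) = 0 yields eigenvalues ≈ -6, -4, 1. (A is shown rounded to 4 decimals, so these recover the underlying integer eigenvalues to within that precision.)
Verification: the trace of A = -9 equals the sum of eigenvalues -9, and det(A) ≈ 24.0007 matches the eigenvalue product 24.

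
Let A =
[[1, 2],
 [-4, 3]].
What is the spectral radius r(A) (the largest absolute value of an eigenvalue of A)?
r(A) = sqrt(11) ≈ 3.3166

The eigenvalues of A are the roots of its characteristic polynomial. With M = A (coefficients from the trace and determinant):
  p(λ) = det(λ I - M) = λ^2 - 4λ + 11.
For λ^2 - 4λ + 11 the discriminant is -28. It is negative, so the roots are the complex-conjugate pair λ = 2 ± (sqrt(28)/2) i ≈ 2 ± 2.6458i. For a conjugate pair the product of the roots equals the constant term, so |λ|^2 = 11 and |λ| = sqrt(11) ≈ 3.3166.
Thus the eigenvalues (to 4 decimals) are 2 ± 2.6458i (modulus 3.3166). The spectral radius is the largest modulus: r(A) = sqrt(11) ≈ 3.3166. (Cross-check: r(A) ≤ ||A||_2 ≈ 5.0198; equality holds whenever A is normal, though it can also hold for some non-normal A.)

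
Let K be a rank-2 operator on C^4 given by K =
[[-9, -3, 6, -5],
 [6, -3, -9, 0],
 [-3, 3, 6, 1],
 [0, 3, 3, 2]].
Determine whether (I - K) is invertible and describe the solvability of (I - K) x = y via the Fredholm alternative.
(I - K) is invertible (det(I - K) = 8 ≠ 0), so for every y in C^4 the equation (I - K) x = y has a unique solution.

K has rank 2 and factors as K = U V^T = u1 v1^T + u2 v2^T with u1 = (2, -3, 2, 1), v1 = (0, 3, 3, 2), u2 = (-3, 2, -1, 0), v2 = (3, 3, 0, 3) (multiplying out reproduces the displayed K). The nonzero eigenvalues of U V^T coincide with those of the 2 x 2 matrix G = V^T U = [[v1·u1, v1·u2], [v2·u1, v2·u2]] = [[-1, 3], [0, -3]], and by the Sylvester determinant identity det(I_4 - U V^T) = det(I_2 - V^T U) = det([[2, -3], [0, 4]]) = (2)(4) - (-3)(0) = 8. (Direct check: I - K =
[[10, 3, -6, 5],
 [-6, 4, 9, 0],
 [3, -3, -5, -1],
 [0, -3, -3, -1]]
has determinant 8.) The finite-dimensional Fredholm alternative says: either (I - K) is invertible, or ker(I - K) ≠ {0} and then range(I - K) = ker((I - K)^*)^⊥, with dim ker(I - K) = dim ker((I - K)^*). Since det(I - K) ≠ 0, 1 is not an eigenvalue of K and ker(I - K) = {0}, so we are in the first case: for every y there is a unique x = (I - K)^(-1) y. (Explicitly, by the Woodbury identity, (I - U V^T)^(-1) = I + U (I_2 - G)^(-1) V^T.)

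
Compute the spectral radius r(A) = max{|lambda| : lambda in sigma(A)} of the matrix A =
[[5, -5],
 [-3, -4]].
r(A) = (1 + sqrt(141))/2 ≈ 6.4372

The eigenvalues of A are the roots of its characteristic polynomial. With M = A (coefficients from the trace and determinant):
  p(λ) = det(λ I - M) = λ^2 - λ - 35.
For λ^2 - λ - 35 the discriminant is 141. It is nonnegative but not a perfect square, so the roots are real and irrational: λ = (1 ± sqrt(141))/2 ≈ 6.4372, -5.4372.
Thus the eigenvalues (to 4 decimals) are 6.4372 (modulus 6.4372); -5.4372 (modulus 5.4372). The spectral radius is the largest modulus: r(A) = (1 + sqrt(141))/2 ≈ 6.4372. (Cross-check: r(A) ≤ ||A||_2 ≈ 7.1388; equality holds whenever A is normal, though it can also hold for some non-normal A.)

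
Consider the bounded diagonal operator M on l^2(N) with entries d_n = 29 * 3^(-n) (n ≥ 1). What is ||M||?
||M|| = 29/3 (attained at n = 1)

For M diagonal, ||M|| = sup_n |d_n|. The sequence d_n = 29 * 3^(-n) is positive and strictly decreasing (ratio 3^(-1) < 1), so the supremum is d_1 = 29/3. Hence ||M|| = 29/3.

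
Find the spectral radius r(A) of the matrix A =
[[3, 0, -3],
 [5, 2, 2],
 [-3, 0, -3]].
r(A) = sqrt(72)/2 ≈ 4.2426

The eigenvalues of A are the roots of its characteristic polynomial. With M = A (coefficients from the trace, the sum of principal 2x2 minors, and det A):
  p(λ) = det(λ I - M) = λ^3 - 2λ^2 - 18λ + 36.
By the rational root theorem any rational root is an integer divisor of 36. Testing λ = 2: p(2) = 8 - 8 - 36 + 36 = 0, so λ = 2 is a root. Dividing out (λ - 2) leaves p(λ) = (λ - 2)(λ^2 - 18). For λ^2 - 18 the discriminant is 72. It is nonnegative but not a perfect square, so the roots are real and irrational: λ = ± sqrt(72)/2 ≈ 4.2426, -4.2426.
Thus the eigenvalues (to 4 decimals) are 4.2426 (modulus 4.2426); -4.2426 (modulus 4.2426); 2 (modulus 2). The spectral radius is the largest modulus: r(A) = sqrt(72)/2 ≈ 4.2426. (Cross-check: r(A) ≤ ||A||_2 ≈ 7.039; equality holds whenever A is normal, though it can also hold for some non-normal A.)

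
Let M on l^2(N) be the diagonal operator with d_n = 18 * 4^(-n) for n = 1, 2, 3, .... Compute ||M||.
||M|| = 9/2 (attained at n = 1)

For M diagonal, ||M|| = sup_n |d_n|. The sequence d_n = 18 * 4^(-n) is positive and strictly decreasing (ratio 4^(-1) < 1), so the supremum is d_1 = 18/4 = 9/2. Hence ||M|| = 9/2.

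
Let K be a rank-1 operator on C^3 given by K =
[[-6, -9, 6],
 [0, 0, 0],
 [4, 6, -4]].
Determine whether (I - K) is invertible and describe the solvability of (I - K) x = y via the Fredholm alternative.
(I - K) is invertible (det(I - K) = 11 ≠ 0), so for every y in C^3 the equation (I - K) x = y has a unique solution.

K has rank 1, so it is an outer product K = u v^T: every row of K is a multiple of one row vector. Reading off the entries, u = (3, 0, -2) and v = (-2, -3, 2) (row i of K equals u_i·v^T). A rank-one matrix u v^T satisfies K u = u (v·u) and kills the (2)-dimensional subspace v^⊥, so its characteristic polynomial is lambda^2 (lambda - v·u) with v·u = tr K = -10. Hence the eigenvalues of I - K are 1 (multiplicity 2) and 1 - (-10) = 11, so det(I - K) = 11. (Direct check: I - K =
[[7, 9, -6],
 [0, 1, 0],
 [-4, -6, 5]]
has determinant 11.) The finite-dimensional Fredholm alternative says: either (I - K) is invertible, or ker(I - K) ≠ {0} and then range(I - K) = ker((I - K)^*)^⊥, with dim ker(I - K) = dim ker((I - K)^*). Since det(I - K) ≠ 0, 1 is not an eigenvalue of K and ker(I - K) = {0}, so we are in the first case: for every y there is a unique x = (I - K)^(-1) y. Explicitly, by the Sherman–Morrison formula, (I - u v^T)^(-1) = I + u v^T/(1 - v·u), i.e. (I - K)^(-1) = I + K/(11).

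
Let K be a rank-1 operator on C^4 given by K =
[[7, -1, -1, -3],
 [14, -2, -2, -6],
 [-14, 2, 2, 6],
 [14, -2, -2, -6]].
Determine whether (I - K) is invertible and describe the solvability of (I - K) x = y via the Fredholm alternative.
(I - K) is singular (det(I - K) = 0, i.e. 1 ∈ sigma(K)). (I - K) x = y is solvable iff y ⊥ ker((I - K)^*) = span{(7, -1, -1, -3)}, i.e. iff 7y_1 - y_2 - y_3 - 3y_4 = 0. When solvable, the solutions are x = y + c·(1, 2, -2, 2), c arbitrary (ker(I - K) = span{(1, 2, -2, 2)}, dimension 1).

K has rank 1, so it is an outer product K = u v^T: every row of K is a multiple of one row vector. Reading off the entries, u = (1, 2, -2, 2) and v = (7, -1, -1, -3) (row i of K equals u_i·v^T). A rank-one matrix u v^T satisfies K u = u (v·u) and kills the (3)-dimensional subspace v^⊥, so its characteristic polynomial is lambda^3 (lambda - v·u) with v·u = tr K = 1. Hence the eigenvalues of I - K are 1 (multiplicity 3) and 1 - (1) = 0, so det(I - K) = 0. (Direct check: I - K =
[[-6, 1, 1, 3],
 [-14, 3, 2, 6],
 [14, -2, -1, -6],
 [-14, 2, 2, 7]]
has determinant 0.) So 1 is an eigenvalue of K and (I - K) is not invertible. The finite-dimensional Fredholm alternative says: either (I - K) is invertible, or ker(I - K) ≠ {0} and then range(I - K) = ker((I - K)^*)^⊥, with dim ker(I - K) = dim ker((I - K)^*). We are in the second case, so we need both kernels. Kernel of I - K: (I - K) u = u - u (v·u) = u - u = 0, so ker(I - K) = span{u} = span{(1, 2, -2, 2)} (it is exactly 1-dimensional because rank(I - K) = 3). Kernel of the adjoint: K is real, so (I - K)^* = I - K^T = I - v u^T, and (I - v u^T) v = v - v (u·v) = 0; hence ker((I - K)^*) = span{v} = span{(7, -1, -1, -3)}. Therefore (I - K) x = y is solvable iff <y, v> = 0, i.e. iff 7y_1 - y_2 - y_3 - 3y_4 = 0. When this holds, K y = u (v·y) = 0, so (I - K) y = y and x = y is a particular solution; the full solution set is the line x = y + c·u = y + c·(1, 2, -2, 2), c ∈ C.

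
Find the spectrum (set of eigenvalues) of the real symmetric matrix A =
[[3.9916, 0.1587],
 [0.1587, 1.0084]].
sigma(A) ≈ {1, 4}

A is real symmetric, so its spectrum consists of real eigenvalues. Expanding the characteristic polynomial of the displayed matrix gives
  det(λ I - A) = p(λ) = λ^2 + (-5)λ + (4).
Solving p(λ) = 0 yields eigenvalues ≈ 1, 4. (A is shown rounded to 4 decimals, so these recover the underlying integer eigenvalues to within that precision.)
Verification: the trace of A = 5 equals the sum of eigenvalues 5, and det(A) ≈ 3.9999 matches the eigenvalue product 4.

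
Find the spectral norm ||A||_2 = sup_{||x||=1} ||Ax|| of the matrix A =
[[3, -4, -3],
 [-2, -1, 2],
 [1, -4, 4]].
||A||_2 ≈ 6.369 (= sqrt(largest eigenvalue of A^T A))

||A||_2 = sigma_max(A) = sqrt(lambda_max(A^T A)). Form the symmetric matrix M = A^T A =
[[14, -14, -9],
 [-14, 33, -6],
 [-9, -6, 29]].
Its characteristic polynomial (trace, sum of principal 2x2 minors, determinant of M give the coefficients) is
  p(λ) = det(λ I - M) = λ^3 - 76λ^2 + 1512λ - 3025.
No integer candidate from the rational root theorem (±divisors of 3025) is a root, so the roots are irrational. The cubic discriminant is Δ = 76450757 > 0, so there are three distinct real roots. p(2) = -297 and p(3) = 854 have opposite signs, so a root lies in (2, 3); Newton's method refines it to λ ≈ 2.2469. p(33) = 44 and p(34) = -169 have opposite signs, so a root lies in (33, 34); Newton's method refines it to λ ≈ 33.1892. p(40) = -145 and p(41) = 132 have opposite signs, so a root lies in (40, 41); Newton's method refines it to λ ≈ 40.5639. Check (Vieta): the three roots sum to 76, matching tr M = 76.
So the eigenvalues of A^T A are ≈ 2.2469, 33.1892, 40.5639 (all ≥ 0, as they must be for A^T A). The largest is λ_max ≈ 40.5639, hence ||A||_2 = sqrt(λ_max) ≈ 6.369.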